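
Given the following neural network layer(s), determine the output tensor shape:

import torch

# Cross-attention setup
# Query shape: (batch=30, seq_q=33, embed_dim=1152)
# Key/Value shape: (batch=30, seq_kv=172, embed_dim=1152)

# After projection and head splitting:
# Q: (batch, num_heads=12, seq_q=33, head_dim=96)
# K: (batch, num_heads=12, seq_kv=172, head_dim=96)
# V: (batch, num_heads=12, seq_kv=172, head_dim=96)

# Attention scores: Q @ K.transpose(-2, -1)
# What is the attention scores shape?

Input shape: (30, 33, 1152)
Output shape: (30, 12, 33, 172)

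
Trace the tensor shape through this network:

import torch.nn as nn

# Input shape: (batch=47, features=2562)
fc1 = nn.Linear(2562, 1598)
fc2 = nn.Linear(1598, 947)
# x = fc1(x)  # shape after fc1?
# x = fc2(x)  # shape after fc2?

Input shape: (47, 2562)
  -> after fc1: (47, 1598)
Output shape: (47, 947)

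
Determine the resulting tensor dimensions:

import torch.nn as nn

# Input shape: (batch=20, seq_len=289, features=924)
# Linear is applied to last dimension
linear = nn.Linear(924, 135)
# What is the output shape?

Input shape: (20, 289, 924)
Output shape: (20, 289, 135)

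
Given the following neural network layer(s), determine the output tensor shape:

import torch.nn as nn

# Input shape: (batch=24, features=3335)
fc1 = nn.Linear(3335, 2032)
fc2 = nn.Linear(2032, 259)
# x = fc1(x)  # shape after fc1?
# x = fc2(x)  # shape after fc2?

Input shape: (24, 3335)
  -> after fc1: (24, 2032)
Output shape: (24, 259)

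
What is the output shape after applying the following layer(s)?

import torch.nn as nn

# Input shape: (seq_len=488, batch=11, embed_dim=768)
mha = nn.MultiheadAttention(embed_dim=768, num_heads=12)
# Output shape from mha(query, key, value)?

Input shape: (488, 11, 768)
Output shape: (488, 11, 768)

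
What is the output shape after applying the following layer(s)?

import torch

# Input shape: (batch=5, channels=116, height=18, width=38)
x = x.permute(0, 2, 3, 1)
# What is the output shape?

Input shape: (5, 116, 18, 38)
Output shape: (5, 18, 38, 116)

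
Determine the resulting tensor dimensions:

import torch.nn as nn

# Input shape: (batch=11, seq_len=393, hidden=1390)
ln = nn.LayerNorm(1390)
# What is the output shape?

Input shape: (11, 393, 1390)
Output shape: (11, 393, 1390)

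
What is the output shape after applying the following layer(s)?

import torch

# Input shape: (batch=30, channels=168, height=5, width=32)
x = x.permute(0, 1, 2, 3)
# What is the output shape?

Input shape: (30, 168, 5, 32)
Output shape: (30, 168, 5, 32)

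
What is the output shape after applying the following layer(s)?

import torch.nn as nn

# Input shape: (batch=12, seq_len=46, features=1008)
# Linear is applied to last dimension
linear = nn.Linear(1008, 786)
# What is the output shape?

Input shape: (12, 46, 1008)
Output shape: (12, 46, 786)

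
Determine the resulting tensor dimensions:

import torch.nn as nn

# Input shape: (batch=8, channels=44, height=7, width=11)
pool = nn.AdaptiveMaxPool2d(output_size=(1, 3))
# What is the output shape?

Input shape: (8, 44, 7, 11)
Output shape: (8, 44, 1, 3)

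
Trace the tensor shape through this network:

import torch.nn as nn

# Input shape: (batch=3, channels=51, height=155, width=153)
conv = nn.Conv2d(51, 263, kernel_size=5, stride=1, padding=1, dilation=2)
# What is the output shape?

Input shape: (3, 51, 155, 153)
Output shape: (3, 263, 149, 147)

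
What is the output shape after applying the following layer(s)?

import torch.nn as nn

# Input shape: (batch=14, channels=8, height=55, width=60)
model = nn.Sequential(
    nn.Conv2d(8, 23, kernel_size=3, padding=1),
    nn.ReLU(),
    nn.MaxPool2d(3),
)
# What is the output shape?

Input shape: (14, 8, 55, 60)
  -> after Conv2d: (14, 23, 55, 60)
  -> after ReLU: (14, 23, 55, 60)
Output shape: (14, 23, 18, 20)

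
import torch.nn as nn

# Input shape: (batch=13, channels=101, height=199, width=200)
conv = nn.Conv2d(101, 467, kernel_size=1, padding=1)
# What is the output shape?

Input shape: (13, 101, 199, 200)
Output shape: (13, 467, 201, 202)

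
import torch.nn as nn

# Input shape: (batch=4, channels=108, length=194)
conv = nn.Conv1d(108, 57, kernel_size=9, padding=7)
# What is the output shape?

Input shape: (4, 108, 194)
Output shape: (4, 57, 200)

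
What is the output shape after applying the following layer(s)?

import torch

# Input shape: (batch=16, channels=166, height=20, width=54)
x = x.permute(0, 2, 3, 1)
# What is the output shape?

Input shape: (16, 166, 20, 54)
Output shape: (16, 20, 54, 166)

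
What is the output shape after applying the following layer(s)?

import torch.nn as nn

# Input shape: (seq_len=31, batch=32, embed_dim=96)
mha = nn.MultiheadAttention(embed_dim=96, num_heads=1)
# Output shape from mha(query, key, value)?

Input shape: (31, 32, 96)
Output shape: (31, 32, 96)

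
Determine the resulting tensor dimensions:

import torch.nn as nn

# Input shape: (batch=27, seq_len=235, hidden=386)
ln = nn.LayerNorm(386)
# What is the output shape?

Input shape: (27, 235, 386)
Output shape: (27, 235, 386)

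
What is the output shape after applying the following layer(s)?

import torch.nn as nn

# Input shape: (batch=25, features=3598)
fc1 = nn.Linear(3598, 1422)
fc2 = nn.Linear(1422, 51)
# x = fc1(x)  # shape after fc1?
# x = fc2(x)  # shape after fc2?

Input shape: (25, 3598)
  -> after fc1: (25, 1422)
Output shape: (25, 51)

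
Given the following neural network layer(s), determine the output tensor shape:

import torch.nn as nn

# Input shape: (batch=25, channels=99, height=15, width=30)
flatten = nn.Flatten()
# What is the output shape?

Input shape: (25, 99, 15, 30)
Output shape: (25, 44550)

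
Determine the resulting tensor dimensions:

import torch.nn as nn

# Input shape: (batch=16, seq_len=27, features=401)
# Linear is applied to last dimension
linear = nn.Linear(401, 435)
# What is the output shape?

Input shape: (16, 27, 401)
Output shape: (16, 27, 435)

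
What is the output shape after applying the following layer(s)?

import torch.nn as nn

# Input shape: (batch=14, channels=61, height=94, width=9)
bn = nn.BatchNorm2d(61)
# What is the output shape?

Input shape: (14, 61, 94, 9)
Output shape: (14, 61, 94, 9)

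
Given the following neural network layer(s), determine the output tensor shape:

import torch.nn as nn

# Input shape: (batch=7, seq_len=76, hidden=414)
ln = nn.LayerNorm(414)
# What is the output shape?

Input shape: (7, 76, 414)
Output shape: (7, 76, 414)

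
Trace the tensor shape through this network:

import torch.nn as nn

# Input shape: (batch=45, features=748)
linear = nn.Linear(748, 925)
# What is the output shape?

Input shape: (45, 748)
Output shape: (45, 925)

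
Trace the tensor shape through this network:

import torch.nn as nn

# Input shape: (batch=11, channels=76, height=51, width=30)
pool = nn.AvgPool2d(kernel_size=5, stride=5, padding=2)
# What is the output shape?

Input shape: (11, 76, 51, 30)
Output shape: (11, 76, 11, 6)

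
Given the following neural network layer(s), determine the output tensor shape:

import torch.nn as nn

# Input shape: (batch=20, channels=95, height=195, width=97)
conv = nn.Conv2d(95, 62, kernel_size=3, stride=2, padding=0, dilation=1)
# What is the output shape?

Input shape: (20, 95, 195, 97)
Output shape: (20, 62, 97, 48)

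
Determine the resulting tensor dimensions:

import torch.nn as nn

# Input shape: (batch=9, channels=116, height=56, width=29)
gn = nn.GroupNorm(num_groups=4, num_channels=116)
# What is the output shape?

Input shape: (9, 116, 56, 29)
Output shape: (9, 116, 56, 29)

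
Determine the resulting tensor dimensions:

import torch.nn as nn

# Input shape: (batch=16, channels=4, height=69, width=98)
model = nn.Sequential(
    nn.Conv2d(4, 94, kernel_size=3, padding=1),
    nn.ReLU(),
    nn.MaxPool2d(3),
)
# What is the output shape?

Input shape: (16, 4, 69, 98)
  -> after Conv2d: (16, 94, 69, 98)
  -> after ReLU: (16, 94, 69, 98)
Output shape: (16, 94, 23, 32)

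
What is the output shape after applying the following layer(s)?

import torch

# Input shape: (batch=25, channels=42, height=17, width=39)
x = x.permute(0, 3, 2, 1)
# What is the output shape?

Input shape: (25, 42, 17, 39)
Output shape: (25, 39, 17, 42)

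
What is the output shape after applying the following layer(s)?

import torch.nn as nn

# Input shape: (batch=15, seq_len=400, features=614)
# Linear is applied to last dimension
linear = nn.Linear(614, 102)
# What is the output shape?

Input shape: (15, 400, 614)
Output shape: (15, 400, 102)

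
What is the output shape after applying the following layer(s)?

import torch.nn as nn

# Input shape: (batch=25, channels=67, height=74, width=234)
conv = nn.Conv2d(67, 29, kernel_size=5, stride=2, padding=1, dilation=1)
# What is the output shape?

Input shape: (25, 67, 74, 234)
Output shape: (25, 29, 36, 116)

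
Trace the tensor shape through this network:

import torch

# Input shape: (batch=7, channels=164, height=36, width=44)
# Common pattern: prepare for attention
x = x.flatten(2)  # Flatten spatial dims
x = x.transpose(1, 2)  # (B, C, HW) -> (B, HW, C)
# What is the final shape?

Input shape: (7, 164, 36, 44)
  -> after flatten(2): (7, 164, 1584)
Output shape: (7, 1584, 164)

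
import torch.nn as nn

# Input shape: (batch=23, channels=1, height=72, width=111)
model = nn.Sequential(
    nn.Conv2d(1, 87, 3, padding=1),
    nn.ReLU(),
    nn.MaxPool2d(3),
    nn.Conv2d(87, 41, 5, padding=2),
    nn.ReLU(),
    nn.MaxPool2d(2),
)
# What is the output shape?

Input shape: (23, 1, 72, 111)
  -> after first Conv2d: (23, 87, 72, 111)
  -> after first MaxPool2d: (23, 87, 24, 37)
  -> after second Conv2d: (23, 41, 24, 37)
Output shape: (23, 41, 12, 18)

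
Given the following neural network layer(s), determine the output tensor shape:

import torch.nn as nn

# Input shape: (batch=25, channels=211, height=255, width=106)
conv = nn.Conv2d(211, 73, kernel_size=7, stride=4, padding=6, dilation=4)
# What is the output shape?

Input shape: (25, 211, 255, 106)
Output shape: (25, 73, 61, 24)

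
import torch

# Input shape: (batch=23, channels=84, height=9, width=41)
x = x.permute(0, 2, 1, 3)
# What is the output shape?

Input shape: (23, 84, 9, 41)
Output shape: (23, 9, 84, 41)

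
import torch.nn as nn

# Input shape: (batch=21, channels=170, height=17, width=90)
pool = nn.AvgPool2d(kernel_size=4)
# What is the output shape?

Input shape: (21, 170, 17, 90)
Output shape: (21, 170, 4, 22)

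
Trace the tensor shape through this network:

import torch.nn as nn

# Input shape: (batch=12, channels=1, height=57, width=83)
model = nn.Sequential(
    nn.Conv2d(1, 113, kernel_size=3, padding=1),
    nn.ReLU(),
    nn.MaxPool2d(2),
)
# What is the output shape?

Input shape: (12, 1, 57, 83)
  -> after Conv2d: (12, 113, 57, 83)
  -> after ReLU: (12, 113, 57, 83)
Output shape: (12, 113, 28, 41)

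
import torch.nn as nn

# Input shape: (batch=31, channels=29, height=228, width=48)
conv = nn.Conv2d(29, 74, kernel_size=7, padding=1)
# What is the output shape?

Input shape: (31, 29, 228, 48)
Output shape: (31, 74, 224, 44)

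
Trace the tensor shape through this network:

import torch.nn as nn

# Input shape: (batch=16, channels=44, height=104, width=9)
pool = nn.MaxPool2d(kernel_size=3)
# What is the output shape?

Input shape: (16, 44, 104, 9)
Output shape: (16, 44, 34, 3)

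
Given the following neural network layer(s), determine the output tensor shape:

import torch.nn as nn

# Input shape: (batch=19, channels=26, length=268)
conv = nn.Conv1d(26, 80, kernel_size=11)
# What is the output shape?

Input shape: (19, 26, 268)
Output shape: (19, 80, 258)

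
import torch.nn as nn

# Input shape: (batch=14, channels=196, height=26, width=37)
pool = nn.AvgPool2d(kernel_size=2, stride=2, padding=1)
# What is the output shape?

Input shape: (14, 196, 26, 37)
Output shape: (14, 196, 14, 19)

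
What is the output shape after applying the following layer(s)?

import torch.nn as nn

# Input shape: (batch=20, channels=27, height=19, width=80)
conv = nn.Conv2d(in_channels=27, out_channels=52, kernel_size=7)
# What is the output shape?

Input shape: (20, 27, 19, 80)
Output shape: (20, 52, 13, 74)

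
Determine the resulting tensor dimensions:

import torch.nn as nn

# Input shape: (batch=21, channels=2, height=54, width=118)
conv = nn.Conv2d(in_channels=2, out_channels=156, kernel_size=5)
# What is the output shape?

Input shape: (21, 2, 54, 118)
Output shape: (21, 156, 50, 114)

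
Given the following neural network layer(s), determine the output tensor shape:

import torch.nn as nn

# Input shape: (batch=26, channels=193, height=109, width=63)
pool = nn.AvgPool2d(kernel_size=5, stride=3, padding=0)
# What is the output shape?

Input shape: (26, 193, 109, 63)
Output shape: (26, 193, 35, 20)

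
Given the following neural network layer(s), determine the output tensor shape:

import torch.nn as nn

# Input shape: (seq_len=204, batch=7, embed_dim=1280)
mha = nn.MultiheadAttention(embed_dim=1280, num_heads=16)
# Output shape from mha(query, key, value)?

Input shape: (204, 7, 1280)
Output shape: (204, 7, 1280)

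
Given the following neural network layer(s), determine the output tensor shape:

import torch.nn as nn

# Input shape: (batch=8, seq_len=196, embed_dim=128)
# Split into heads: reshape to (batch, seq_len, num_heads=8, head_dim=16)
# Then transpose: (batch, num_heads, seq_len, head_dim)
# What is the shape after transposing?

Input shape: (8, 196, 128)
  -> after reshape: (8, 196, 8, 16)
Output shape: (8, 8, 196, 16)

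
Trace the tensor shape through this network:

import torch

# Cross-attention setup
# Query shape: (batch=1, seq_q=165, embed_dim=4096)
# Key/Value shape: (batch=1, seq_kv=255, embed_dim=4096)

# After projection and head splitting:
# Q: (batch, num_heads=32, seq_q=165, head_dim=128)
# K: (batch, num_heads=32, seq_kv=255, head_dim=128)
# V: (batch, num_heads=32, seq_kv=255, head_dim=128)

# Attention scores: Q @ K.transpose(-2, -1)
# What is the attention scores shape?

Input shape: (1, 165, 4096)
Output shape: (1, 32, 165, 255)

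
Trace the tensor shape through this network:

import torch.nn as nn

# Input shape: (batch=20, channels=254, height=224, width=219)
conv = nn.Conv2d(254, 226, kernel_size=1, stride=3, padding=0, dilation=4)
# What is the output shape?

Input shape: (20, 254, 224, 219)
Output shape: (20, 226, 75, 73)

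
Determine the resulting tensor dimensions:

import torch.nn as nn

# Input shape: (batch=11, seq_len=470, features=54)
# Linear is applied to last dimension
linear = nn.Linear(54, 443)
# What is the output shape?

Input shape: (11, 470, 54)
Output shape: (11, 470, 443)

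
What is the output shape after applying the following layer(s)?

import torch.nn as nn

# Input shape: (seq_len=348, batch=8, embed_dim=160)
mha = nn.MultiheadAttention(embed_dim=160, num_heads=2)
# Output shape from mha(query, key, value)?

Input shape: (348, 8, 160)
Output shape: (348, 8, 160)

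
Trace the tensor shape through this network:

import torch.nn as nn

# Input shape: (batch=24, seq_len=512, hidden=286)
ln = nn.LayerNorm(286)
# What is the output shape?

Input shape: (24, 512, 286)
Output shape: (24, 512, 286)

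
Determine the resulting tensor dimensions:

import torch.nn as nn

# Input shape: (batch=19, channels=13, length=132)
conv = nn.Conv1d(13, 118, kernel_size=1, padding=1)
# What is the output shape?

Input shape: (19, 13, 132)
Output shape: (19, 118, 134)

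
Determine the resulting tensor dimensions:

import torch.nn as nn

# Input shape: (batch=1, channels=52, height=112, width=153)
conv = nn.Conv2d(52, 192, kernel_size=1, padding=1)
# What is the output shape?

Input shape: (1, 52, 112, 153)
Output shape: (1, 192, 114, 155)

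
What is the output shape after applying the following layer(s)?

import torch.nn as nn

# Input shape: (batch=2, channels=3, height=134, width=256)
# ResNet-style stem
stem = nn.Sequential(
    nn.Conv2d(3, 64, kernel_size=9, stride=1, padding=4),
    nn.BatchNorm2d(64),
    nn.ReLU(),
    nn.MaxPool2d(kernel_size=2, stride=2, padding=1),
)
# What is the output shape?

Input shape: (2, 3, 134, 256)
  -> after Conv2d 9x9 stride=1: (2, 64, 134, 256)
Output shape: (2, 64, 68, 129)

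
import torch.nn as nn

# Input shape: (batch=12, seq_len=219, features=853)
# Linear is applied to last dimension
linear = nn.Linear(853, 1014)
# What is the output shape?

Input shape: (12, 219, 853)
Output shape: (12, 219, 1014)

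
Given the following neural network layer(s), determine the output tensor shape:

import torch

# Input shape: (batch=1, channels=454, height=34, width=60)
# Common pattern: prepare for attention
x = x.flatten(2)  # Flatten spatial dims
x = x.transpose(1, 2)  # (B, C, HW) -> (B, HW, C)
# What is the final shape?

Input shape: (1, 454, 34, 60)
  -> after flatten(2): (1, 454, 2040)
Output shape: (1, 2040, 454)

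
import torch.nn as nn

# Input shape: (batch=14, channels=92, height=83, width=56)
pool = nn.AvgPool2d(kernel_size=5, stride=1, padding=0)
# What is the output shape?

Input shape: (14, 92, 83, 56)
Output shape: (14, 92, 79, 52)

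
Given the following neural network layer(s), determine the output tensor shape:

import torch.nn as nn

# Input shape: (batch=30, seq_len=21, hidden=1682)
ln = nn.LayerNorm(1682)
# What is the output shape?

Input shape: (30, 21, 1682)
Output shape: (30, 21, 1682)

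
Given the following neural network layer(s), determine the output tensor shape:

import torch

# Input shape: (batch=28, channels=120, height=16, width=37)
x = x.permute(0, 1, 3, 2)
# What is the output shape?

Input shape: (28, 120, 16, 37)
Output shape: (28, 120, 37, 16)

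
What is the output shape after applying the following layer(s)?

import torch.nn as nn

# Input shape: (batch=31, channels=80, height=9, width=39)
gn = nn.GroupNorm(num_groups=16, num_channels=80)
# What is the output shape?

Input shape: (31, 80, 9, 39)
Output shape: (31, 80, 9, 39)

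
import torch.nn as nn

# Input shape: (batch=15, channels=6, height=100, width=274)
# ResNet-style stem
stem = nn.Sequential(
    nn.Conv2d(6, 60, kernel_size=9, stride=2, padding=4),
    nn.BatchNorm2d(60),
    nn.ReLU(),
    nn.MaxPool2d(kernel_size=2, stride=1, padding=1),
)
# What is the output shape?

Input shape: (15, 6, 100, 274)
  -> after Conv2d 9x9 stride=2: (15, 60, 50, 137)
Output shape: (15, 60, 51, 138)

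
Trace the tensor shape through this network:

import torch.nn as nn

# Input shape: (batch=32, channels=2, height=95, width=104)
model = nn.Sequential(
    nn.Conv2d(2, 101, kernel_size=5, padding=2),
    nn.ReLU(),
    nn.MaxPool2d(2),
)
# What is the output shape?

Input shape: (32, 2, 95, 104)
  -> after Conv2d: (32, 101, 95, 104)
  -> after ReLU: (32, 101, 95, 104)
Output shape: (32, 101, 47, 52)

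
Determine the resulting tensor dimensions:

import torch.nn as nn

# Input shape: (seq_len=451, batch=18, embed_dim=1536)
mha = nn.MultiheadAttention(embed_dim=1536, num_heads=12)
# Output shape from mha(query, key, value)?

Input shape: (451, 18, 1536)
Output shape: (451, 18, 1536)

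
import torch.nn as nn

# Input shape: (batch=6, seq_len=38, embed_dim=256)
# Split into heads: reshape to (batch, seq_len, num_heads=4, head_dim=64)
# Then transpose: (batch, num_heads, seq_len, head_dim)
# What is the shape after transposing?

Input shape: (6, 38, 256)
  -> after reshape: (6, 38, 4, 64)
Output shape: (6, 4, 38, 64)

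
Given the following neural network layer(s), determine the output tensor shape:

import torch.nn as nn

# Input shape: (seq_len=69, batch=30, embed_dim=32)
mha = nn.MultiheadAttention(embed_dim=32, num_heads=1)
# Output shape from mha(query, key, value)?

Input shape: (69, 30, 32)
Output shape: (69, 30, 32)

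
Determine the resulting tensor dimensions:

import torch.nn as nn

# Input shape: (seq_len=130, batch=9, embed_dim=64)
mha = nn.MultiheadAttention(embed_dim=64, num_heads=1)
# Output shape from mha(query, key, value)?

Input shape: (130, 9, 64)
Output shape: (130, 9, 64)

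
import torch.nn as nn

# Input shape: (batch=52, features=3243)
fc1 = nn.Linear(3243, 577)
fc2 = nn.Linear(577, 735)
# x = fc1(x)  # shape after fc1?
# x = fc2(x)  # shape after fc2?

Input shape: (52, 3243)
  -> after fc1: (52, 577)
Output shape: (52, 735)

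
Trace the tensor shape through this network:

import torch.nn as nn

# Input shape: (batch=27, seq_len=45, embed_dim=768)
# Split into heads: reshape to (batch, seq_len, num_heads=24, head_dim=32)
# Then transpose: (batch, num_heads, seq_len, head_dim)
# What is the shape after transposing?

Input shape: (27, 45, 768)
  -> after reshape: (27, 45, 24, 32)
Output shape: (27, 24, 45, 32)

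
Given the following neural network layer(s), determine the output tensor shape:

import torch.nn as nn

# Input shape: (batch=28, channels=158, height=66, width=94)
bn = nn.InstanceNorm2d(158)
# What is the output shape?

Input shape: (28, 158, 66, 94)
Output shape: (28, 158, 66, 94)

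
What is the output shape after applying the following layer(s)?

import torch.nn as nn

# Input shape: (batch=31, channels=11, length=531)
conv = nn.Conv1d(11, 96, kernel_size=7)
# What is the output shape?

Input shape: (31, 11, 531)
Output shape: (31, 96, 525)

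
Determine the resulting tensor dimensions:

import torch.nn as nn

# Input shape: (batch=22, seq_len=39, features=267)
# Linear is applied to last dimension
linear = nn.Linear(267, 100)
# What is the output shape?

Input shape: (22, 39, 267)
Output shape: (22, 39, 100)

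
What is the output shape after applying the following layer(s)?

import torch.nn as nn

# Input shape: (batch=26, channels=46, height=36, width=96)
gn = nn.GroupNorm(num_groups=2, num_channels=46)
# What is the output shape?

Input shape: (26, 46, 36, 96)
Output shape: (26, 46, 36, 96)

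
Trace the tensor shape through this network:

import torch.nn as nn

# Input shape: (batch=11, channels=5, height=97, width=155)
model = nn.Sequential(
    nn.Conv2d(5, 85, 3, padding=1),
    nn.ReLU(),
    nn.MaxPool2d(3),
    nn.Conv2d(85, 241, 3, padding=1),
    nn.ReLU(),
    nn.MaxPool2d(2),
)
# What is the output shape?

Input shape: (11, 5, 97, 155)
  -> after first Conv2d: (11, 85, 97, 155)
  -> after first MaxPool2d: (11, 85, 32, 51)
  -> after second Conv2d: (11, 241, 32, 51)
Output shape: (11, 241, 16, 25)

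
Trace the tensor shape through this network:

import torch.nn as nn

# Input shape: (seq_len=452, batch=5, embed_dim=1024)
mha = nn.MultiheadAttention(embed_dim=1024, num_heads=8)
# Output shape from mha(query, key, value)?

Input shape: (452, 5, 1024)
Output shape: (452, 5, 1024)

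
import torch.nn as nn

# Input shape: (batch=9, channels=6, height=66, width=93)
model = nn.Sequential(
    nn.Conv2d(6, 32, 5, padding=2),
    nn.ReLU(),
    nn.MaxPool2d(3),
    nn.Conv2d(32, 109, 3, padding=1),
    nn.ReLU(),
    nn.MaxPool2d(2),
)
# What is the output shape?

Input shape: (9, 6, 66, 93)
  -> after first Conv2d: (9, 32, 66, 93)
  -> after first MaxPool2d: (9, 32, 22, 31)
  -> after second Conv2d: (9, 109, 22, 31)
Output shape: (9, 109, 11, 15)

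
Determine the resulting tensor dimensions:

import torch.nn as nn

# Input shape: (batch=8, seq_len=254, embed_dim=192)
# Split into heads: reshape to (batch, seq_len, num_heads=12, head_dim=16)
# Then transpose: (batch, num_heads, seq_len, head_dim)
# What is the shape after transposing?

Input shape: (8, 254, 192)
  -> after reshape: (8, 254, 12, 16)
Output shape: (8, 12, 254, 16)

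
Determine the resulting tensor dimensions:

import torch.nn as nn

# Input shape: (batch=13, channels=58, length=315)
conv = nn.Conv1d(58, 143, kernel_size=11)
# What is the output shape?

Input shape: (13, 58, 315)
Output shape: (13, 143, 305)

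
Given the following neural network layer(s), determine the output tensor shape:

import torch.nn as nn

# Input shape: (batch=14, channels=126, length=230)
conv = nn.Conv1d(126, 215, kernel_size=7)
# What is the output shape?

Input shape: (14, 126, 230)
Output shape: (14, 215, 224)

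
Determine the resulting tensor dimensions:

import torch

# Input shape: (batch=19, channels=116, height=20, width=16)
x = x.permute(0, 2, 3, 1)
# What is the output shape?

Input shape: (19, 116, 20, 16)
Output shape: (19, 20, 16, 116)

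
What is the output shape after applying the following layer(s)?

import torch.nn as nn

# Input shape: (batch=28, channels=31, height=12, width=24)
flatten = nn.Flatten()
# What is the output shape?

Input shape: (28, 31, 12, 24)
Output shape: (28, 8928)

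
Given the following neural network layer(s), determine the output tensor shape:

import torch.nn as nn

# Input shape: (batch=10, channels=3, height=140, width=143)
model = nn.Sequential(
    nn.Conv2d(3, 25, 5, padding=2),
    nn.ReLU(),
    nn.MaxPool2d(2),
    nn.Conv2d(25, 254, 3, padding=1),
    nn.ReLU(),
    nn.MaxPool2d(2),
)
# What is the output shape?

Input shape: (10, 3, 140, 143)
  -> after first Conv2d: (10, 25, 140, 143)
  -> after first MaxPool2d: (10, 25, 70, 71)
  -> after second Conv2d: (10, 254, 70, 71)
Output shape: (10, 254, 35, 35)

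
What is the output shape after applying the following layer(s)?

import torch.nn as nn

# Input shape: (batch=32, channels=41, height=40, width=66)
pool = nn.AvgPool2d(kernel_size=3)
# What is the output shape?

Input shape: (32, 41, 40, 66)
Output shape: (32, 41, 13, 22)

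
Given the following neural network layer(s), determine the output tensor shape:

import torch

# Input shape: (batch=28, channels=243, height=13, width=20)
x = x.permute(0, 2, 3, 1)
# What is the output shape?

Input shape: (28, 243, 13, 20)
Output shape: (28, 13, 20, 243)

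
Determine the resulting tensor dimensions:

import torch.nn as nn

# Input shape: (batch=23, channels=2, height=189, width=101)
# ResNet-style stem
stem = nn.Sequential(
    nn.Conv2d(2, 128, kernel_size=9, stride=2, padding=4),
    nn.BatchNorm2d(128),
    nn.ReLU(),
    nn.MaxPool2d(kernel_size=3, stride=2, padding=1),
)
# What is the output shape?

Input shape: (23, 2, 189, 101)
  -> after Conv2d 9x9 stride=2: (23, 128, 95, 51)
Output shape: (23, 128, 48, 26)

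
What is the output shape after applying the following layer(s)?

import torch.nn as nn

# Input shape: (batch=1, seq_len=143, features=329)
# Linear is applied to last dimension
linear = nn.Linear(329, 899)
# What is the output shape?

Input shape: (1, 143, 329)
Output shape: (1, 143, 899)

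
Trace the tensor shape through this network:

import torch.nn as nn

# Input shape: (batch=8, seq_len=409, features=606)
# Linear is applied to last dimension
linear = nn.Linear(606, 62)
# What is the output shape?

Input shape: (8, 409, 606)
Output shape: (8, 409, 62)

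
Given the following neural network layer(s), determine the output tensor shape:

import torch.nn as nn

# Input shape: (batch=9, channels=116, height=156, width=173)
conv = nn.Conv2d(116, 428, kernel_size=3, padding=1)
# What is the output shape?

Input shape: (9, 116, 156, 173)
Output shape: (9, 428, 156, 173)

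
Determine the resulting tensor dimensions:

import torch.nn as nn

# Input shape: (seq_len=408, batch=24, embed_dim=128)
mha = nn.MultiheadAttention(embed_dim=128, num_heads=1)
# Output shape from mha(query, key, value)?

Input shape: (408, 24, 128)
Output shape: (408, 24, 128)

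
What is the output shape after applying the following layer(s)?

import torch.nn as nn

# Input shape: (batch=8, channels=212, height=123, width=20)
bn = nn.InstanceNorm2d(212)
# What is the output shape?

Input shape: (8, 212, 123, 20)
Output shape: (8, 212, 123, 20)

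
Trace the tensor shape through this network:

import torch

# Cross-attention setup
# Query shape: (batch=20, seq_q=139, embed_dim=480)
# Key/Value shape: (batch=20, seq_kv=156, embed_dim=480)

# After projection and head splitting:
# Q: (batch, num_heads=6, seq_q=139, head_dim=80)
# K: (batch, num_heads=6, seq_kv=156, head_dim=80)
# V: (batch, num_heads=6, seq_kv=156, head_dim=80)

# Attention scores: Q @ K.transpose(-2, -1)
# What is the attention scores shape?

Input shape: (20, 139, 480)
Output shape: (20, 6, 139, 156)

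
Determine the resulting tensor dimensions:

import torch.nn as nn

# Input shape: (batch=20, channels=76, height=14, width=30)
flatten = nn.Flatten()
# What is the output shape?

Input shape: (20, 76, 14, 30)
Output shape: (20, 31920)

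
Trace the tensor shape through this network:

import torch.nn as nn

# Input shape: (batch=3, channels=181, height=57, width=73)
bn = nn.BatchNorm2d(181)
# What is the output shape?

Input shape: (3, 181, 57, 73)
Output shape: (3, 181, 57, 73)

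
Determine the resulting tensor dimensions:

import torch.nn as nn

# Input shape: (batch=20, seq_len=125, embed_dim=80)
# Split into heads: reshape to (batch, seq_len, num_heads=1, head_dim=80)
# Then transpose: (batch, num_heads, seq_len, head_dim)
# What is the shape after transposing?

Input shape: (20, 125, 80)
  -> after reshape: (20, 125, 1, 80)
Output shape: (20, 1, 125, 80)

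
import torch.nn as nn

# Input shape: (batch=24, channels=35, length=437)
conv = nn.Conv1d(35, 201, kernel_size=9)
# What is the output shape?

Input shape: (24, 35, 437)
Output shape: (24, 201, 429)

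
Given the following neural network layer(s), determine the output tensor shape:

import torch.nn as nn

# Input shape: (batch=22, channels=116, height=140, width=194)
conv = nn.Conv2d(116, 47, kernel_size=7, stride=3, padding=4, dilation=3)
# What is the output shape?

Input shape: (22, 116, 140, 194)
Output shape: (22, 47, 44, 62)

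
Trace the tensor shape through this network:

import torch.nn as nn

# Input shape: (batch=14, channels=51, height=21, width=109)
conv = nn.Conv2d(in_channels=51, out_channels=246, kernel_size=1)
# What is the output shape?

Input shape: (14, 51, 21, 109)
Output shape: (14, 246, 21, 109)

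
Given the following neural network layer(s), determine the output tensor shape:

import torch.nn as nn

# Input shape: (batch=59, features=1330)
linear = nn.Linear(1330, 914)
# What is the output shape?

Input shape: (59, 1330)
Output shape: (59, 914)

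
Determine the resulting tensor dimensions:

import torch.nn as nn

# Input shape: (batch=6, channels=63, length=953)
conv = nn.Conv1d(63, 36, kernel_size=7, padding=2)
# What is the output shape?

Input shape: (6, 63, 953)
Output shape: (6, 36, 951)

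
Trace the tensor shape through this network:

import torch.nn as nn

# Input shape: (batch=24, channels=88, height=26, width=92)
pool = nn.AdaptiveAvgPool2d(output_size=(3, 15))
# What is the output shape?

Input shape: (24, 88, 26, 92)
Output shape: (24, 88, 3, 15)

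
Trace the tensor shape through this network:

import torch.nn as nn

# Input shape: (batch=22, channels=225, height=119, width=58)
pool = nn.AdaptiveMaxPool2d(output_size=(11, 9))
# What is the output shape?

Input shape: (22, 225, 119, 58)
Output shape: (22, 225, 11, 9)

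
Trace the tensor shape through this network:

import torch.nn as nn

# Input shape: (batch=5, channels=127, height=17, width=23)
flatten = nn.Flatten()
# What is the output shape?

Input shape: (5, 127, 17, 23)
Output shape: (5, 49657)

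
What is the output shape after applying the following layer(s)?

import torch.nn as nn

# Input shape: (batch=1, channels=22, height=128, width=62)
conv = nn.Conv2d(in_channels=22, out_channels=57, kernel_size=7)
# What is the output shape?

Input shape: (1, 22, 128, 62)
Output shape: (1, 57, 122, 56)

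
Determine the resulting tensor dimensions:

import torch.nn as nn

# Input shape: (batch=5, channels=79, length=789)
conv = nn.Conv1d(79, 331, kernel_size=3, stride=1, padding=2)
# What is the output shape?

Input shape: (5, 79, 789)
Output shape: (5, 331, 791)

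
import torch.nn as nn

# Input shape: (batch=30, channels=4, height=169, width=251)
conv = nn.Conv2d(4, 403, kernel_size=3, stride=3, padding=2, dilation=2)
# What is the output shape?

Input shape: (30, 4, 169, 251)
Output shape: (30, 403, 57, 84)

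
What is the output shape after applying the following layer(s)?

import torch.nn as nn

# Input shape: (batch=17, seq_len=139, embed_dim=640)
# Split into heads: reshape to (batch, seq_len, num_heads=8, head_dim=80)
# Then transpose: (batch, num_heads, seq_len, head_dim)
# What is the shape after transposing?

Input shape: (17, 139, 640)
  -> after reshape: (17, 139, 8, 80)
Output shape: (17, 8, 139, 80)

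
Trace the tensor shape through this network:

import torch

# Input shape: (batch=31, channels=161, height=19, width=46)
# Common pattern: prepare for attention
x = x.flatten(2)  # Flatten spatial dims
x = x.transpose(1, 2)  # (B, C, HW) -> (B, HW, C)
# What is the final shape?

Input shape: (31, 161, 19, 46)
  -> after flatten(2): (31, 161, 874)
Output shape: (31, 874, 161)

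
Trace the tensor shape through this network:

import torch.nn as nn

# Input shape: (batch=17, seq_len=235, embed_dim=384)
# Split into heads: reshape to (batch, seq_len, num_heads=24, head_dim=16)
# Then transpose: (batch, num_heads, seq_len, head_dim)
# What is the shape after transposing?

Input shape: (17, 235, 384)
  -> after reshape: (17, 235, 24, 16)
Output shape: (17, 24, 235, 16)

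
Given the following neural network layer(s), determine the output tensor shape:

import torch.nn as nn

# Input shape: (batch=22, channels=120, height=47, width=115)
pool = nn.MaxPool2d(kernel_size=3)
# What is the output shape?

Input shape: (22, 120, 47, 115)
Output shape: (22, 120, 15, 38)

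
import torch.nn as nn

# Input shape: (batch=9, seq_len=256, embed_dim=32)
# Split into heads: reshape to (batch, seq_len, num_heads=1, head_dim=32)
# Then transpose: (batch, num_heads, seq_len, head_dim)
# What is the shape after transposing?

Input shape: (9, 256, 32)
  -> after reshape: (9, 256, 1, 32)
Output shape: (9, 1, 256, 32)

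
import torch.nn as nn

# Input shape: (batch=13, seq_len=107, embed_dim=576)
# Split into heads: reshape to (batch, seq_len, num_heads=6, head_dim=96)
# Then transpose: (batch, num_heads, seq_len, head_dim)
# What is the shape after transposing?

Input shape: (13, 107, 576)
  -> after reshape: (13, 107, 6, 96)
Output shape: (13, 6, 107, 96)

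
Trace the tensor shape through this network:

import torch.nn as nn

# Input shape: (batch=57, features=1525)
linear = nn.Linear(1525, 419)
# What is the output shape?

Input shape: (57, 1525)
Output shape: (57, 419)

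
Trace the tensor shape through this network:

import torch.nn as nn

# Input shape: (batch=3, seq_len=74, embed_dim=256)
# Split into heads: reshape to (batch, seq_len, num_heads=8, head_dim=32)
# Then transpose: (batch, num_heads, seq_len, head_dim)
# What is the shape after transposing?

Input shape: (3, 74, 256)
  -> after reshape: (3, 74, 8, 32)
Output shape: (3, 8, 74, 32)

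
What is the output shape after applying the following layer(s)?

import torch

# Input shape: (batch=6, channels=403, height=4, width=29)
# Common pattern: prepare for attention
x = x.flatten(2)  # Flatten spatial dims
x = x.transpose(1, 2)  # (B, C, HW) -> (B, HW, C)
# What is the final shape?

Input shape: (6, 403, 4, 29)
  -> after flatten(2): (6, 403, 116)
Output shape: (6, 116, 403)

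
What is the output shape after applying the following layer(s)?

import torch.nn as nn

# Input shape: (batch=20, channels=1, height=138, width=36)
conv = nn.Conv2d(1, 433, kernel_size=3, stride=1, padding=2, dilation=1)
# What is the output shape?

Input shape: (20, 1, 138, 36)
Output shape: (20, 433, 140, 38)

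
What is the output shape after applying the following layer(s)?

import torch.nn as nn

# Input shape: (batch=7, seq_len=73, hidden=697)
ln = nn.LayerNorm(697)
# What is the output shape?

Input shape: (7, 73, 697)
Output shape: (7, 73, 697)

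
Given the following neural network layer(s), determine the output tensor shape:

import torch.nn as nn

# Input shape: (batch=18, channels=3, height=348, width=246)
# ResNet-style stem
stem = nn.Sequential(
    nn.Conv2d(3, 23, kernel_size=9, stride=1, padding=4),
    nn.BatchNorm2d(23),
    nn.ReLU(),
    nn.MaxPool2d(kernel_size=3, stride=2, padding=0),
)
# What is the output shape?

Input shape: (18, 3, 348, 246)
  -> after Conv2d 9x9 stride=1: (18, 23, 348, 246)
Output shape: (18, 23, 173, 122)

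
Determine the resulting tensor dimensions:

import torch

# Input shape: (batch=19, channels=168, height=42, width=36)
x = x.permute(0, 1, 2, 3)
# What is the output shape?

Input shape: (19, 168, 42, 36)
Output shape: (19, 168, 42, 36)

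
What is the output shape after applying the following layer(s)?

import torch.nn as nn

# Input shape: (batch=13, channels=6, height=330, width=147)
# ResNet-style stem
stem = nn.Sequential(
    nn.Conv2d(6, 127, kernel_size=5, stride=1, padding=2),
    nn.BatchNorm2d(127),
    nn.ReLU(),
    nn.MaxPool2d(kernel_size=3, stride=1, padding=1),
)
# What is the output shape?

Input shape: (13, 6, 330, 147)
  -> after Conv2d 5x5 stride=1: (13, 127, 330, 147)
Output shape: (13, 127, 330, 147)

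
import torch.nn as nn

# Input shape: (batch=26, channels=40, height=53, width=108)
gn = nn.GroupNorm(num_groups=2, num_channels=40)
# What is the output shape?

Input shape: (26, 40, 53, 108)
Output shape: (26, 40, 53, 108)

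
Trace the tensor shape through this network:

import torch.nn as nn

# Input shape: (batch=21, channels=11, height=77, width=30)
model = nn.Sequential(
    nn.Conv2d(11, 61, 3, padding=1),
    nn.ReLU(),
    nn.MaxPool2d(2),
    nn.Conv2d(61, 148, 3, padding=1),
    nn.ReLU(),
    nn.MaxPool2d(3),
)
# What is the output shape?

Input shape: (21, 11, 77, 30)
  -> after first Conv2d: (21, 61, 77, 30)
  -> after first MaxPool2d: (21, 61, 38, 15)
  -> after second Conv2d: (21, 148, 38, 15)
Output shape: (21, 148, 12, 5)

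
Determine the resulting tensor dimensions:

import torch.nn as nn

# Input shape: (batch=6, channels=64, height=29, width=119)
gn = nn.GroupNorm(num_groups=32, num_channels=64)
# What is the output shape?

Input shape: (6, 64, 29, 119)
Output shape: (6, 64, 29, 119)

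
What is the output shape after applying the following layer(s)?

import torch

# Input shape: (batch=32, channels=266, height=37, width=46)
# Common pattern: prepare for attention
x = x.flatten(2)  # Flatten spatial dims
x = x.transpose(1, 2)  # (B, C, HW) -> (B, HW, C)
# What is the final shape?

Input shape: (32, 266, 37, 46)
  -> after flatten(2): (32, 266, 1702)
Output shape: (32, 1702, 266)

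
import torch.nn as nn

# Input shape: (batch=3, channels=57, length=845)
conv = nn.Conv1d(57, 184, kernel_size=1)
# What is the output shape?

Input shape: (3, 57, 845)
Output shape: (3, 184, 845)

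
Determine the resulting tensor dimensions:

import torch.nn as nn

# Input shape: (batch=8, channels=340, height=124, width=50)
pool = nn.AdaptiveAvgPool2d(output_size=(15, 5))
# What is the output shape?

Input shape: (8, 340, 124, 50)
Output shape: (8, 340, 15, 5)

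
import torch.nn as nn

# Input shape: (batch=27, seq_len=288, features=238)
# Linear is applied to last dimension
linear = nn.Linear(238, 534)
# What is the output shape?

Input shape: (27, 288, 238)
Output shape: (27, 288, 534)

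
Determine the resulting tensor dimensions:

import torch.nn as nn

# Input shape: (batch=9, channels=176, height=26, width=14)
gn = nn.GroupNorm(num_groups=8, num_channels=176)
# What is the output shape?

Input shape: (9, 176, 26, 14)
Output shape: (9, 176, 26, 14)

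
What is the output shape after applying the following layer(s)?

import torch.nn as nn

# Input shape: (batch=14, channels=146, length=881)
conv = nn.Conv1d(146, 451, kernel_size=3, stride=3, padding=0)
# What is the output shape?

Input shape: (14, 146, 881)
Output shape: (14, 451, 293)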